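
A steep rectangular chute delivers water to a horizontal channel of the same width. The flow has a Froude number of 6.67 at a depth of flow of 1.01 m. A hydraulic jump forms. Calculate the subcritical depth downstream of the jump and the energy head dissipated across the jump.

Fr₁ = 6.67 (given).
Sequent-depth ratio: y₂/y₁ = ½[√(1 + 8Fr₁²) − 1] = ½[√356.9 − 1] = 8.95.
y₂ = 8.95 × 1.01 = 9.04 m.
V₁ = Fr₁·√(g·y₁) = 6.67×√(9.81×1.01) = 21.0 m/s; q = V₁·y₁ = 21.2 m²/s. V₂ = q/y₂ = 21.2/9.04 = 2.35 m/s. E₁ = y₁ + V₁²/2g = 23.5 m; E₂ = y₂ + V₂²/2g = 9.32 m. ΔE = E₁ − E₂ = 14.2 m.

y₂ = 9.04 m; ΔE = 14.2 m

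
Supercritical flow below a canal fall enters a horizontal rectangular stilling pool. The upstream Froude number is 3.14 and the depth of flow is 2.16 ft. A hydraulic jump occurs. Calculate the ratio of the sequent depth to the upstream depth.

Fr₁ = 3.14 (given).
Bélanger equation: y₂/y₁ = ½[√(1 + 8Fr₁²) − 1] = ½[√79.88 − 1] = 3.97.

y₂/y₁ = 3.97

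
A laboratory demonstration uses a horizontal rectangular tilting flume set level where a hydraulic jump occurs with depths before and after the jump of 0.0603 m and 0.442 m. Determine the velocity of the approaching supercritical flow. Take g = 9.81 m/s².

V₁ = 4.25 m/s

For a rectangular channel the momentum equation gives q² = ½·g·y₁·y₂·(y₁ + y₂) = ½×9.81×0.0603×0.442×0.502 = 0.0657.
q = √0.0657 = 0.256 m²/s.
V₁ = q/y₁ = 0.256/0.0603 = 4.25 m/s.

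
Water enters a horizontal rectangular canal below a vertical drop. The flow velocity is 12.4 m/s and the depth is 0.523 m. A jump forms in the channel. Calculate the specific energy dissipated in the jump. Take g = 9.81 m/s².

ΔE = 4.42 m

Fr₁ = V₁/√(g·y₁) = 12.4/√(9.81×0.523) = 5.47.
By Bélanger, y₂/y₁ = ½[√(1 + 8Fr₁²) − 1] = ½[√240.8 − 1] = 7.26.
y₂ = 7.26 × 0.523 = 3.80 m.
q = V₁·y₁ = 12.4 × 0.523 = 6.49 m²/s. V₂ = q/y₂ = 6.49/3.80 = 1.71 m/s. E₁ = y₁ + V₁²/2g = 8.36 m; E₂ = y₂ + V₂²/2g = 3.94 m. ΔE = E₁ − E₂ = 4.42 m.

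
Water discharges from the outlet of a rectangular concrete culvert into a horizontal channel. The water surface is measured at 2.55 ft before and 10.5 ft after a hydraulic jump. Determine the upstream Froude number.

For a rectangular channel the momentum equation gives q² = ½·g·y₁·y₂·(y₁ + y₂) = ½×32.2×2.55×10.5×13.1 = 5626.
q = √5626 = 75.0 ft²/s.
V₁ = q/y₁ = 29.4 ft/s; Fr₁ = V₁/√(g·y₁) = 3.25.

Fr₁ = 3.25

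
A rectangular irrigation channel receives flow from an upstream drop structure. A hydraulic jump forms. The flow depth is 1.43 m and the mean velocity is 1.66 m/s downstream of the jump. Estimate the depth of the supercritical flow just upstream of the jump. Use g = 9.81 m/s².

y₁ = 0.432 m

Fr₂ = V₂/√(g·y₂) = 1.66/√(9.81×1.43) = 0.443.
Applying the sequent-depth relation in reverse, y₁/y₂ = ½[√(1 + 8Fr₂²) − 1] = ½[√2.571 − 1] = 0.302.
y₁ = 0.302 × 1.43 = 0.432 m.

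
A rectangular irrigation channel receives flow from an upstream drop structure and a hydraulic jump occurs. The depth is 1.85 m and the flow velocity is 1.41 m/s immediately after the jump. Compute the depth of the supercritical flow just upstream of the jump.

y₁ = 0.342 m

Fr₂ = V₂/√(g·y₂) = 1.41/√(9.81×1.85) = 0.331.
Since the conjugate-depth ratio holds either way, y₁/y₂ = ½[√(1 + 8Fr₂²) − 1] = ½[√1.876 − 1] = 0.185.
y₁ = 0.185 × 1.85 = 0.342 m.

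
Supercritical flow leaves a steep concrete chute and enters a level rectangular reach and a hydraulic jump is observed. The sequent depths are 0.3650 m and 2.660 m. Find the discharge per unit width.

For a rectangular channel the momentum equation gives q² = ½·g·y₁·y₂·(y₁ + y₂) = ½×9.81×0.3650×2.660×3.025 = 14.41.
q = √14.41 = 3.796 m²/s.

q = 3.796 m²/s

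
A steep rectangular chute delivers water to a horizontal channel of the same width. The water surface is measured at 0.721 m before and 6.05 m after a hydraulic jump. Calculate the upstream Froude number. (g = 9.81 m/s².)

Fr₁ = 6.28

For a rectangular channel the momentum equation gives q² = ½·g·y₁·y₂·(y₁ + y₂) = ½×9.81×0.721×6.05×6.77 = 145.
q = √145 = 12.0 m²/s.
V₁ = q/y₁ = 16.7 m/s; Fr₁ = V₁/√(g·y₁) = 6.28.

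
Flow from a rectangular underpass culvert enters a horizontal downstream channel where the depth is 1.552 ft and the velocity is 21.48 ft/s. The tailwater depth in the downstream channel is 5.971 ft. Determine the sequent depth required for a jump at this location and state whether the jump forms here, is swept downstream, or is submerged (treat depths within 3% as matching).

Fr₁ = V₁/√(g·y₁) = 21.48/√(32.2×1.552) = 3.039.
By Bélanger, y₂/y₁ = ½[√(1 + 8Fr₁²) − 1] = ½[√74.860 − 1] = 3.826.
y₂ = 3.826 × 1.552 = 5.938 ft.
Tailwater y_tw = 5.971 ft: y_tw ≈ y₂, so the jump forms here.

y₂ = 5.938 ft; the jump forms here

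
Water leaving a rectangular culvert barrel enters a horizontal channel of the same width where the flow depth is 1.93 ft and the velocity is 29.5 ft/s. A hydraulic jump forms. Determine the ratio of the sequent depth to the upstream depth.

y₂/y₁ = 4.82

Fr₁ = V₁/√(g·y₁) = 29.5/√(32.2×1.93) = 3.74.
Bélanger equation: y₂/y₁ = ½[√(1 + 8Fr₁²) − 1] = ½[√113.0 − 1] = 4.82.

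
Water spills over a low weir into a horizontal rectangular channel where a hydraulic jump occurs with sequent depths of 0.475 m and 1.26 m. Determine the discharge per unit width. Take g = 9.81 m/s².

For a rectangular channel the momentum equation gives q² = ½·g·y₁·y₂·(y₁ + y₂) = ½×9.81×0.475×1.26×1.73 = 5.09.
q = √5.09 = 2.26 m²/s.

q = 2.26 m²/s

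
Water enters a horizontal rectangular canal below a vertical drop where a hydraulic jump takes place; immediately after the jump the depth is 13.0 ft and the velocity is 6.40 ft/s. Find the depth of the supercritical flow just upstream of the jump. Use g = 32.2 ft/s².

y₁ = 2.18 ft

Fr₂ = V₂/√(g·y₂) = 6.40/√(32.2×13.0) = 0.313.
From the momentum equation (using Fr₂), y₁/y₂ = ½[√(1 + 8Fr₂²) − 1] = ½[√1.783 − 1] = 0.168.
y₁ = 0.168 × 13.0 = 2.18 ft.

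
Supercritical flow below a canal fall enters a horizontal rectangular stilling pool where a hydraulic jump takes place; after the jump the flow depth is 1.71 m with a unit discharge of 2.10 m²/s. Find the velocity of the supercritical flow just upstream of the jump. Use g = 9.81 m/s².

V₁ = 7.89 m/s

V₂ = q/y₂ = 2.10/1.71 = 1.23 m/s; Fr₂ = V₂/√(g·y₂) = 0.300.
The Bélanger relation is symmetric: y₁/y₂ = ½[√(1 + 8Fr₂²) − 1] = ½[√1.719 − 1] = 0.156.
y₁ = 0.156 × 1.71 = 0.266 m.
V₁ = q/y₁ = 2.10/0.266 = 7.89 m/s.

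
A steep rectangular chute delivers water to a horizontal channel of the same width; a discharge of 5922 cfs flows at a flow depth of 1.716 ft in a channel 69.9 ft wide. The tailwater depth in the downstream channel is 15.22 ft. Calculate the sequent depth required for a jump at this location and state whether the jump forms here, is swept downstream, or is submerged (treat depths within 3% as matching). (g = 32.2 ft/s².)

y₂ = 15.28 ft; the jump forms here

q = Q/b = 5922/69.9 = 84.72 ft²/s; V₁ = q/y₁ = 49.37 ft/s. Fr₁ = V₁/√(g·y₁) = 6.642.
Bélanger equation: y₂/y₁ = ½[√(1 + 8Fr₁²) − 1] = ½[√353.91 − 1] = 8.906.
y₂ = 8.906 × 1.716 = 15.28 ft.
Tailwater y_tw = 15.22 ft: y_tw ≈ y₂, so the jump forms here.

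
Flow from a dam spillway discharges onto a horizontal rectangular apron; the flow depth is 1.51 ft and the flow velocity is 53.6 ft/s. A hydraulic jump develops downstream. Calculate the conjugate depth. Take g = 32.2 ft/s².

Fr₁ = V₁/√(g·y₁) = 53.6/√(32.2×1.51) = 7.69.
Bélanger equation: y₂/y₁ = ½[√(1 + 8Fr₁²) − 1] = ½[√473.7 − 1] = 10.4.
y₂ = 10.4 × 1.51 = 15.7 ft.

y₂ = 15.7 ft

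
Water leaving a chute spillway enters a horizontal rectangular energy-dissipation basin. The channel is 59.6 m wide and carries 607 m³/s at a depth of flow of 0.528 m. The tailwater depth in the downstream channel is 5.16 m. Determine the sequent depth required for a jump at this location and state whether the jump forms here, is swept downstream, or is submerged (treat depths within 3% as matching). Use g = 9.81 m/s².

y₂ = 6.07 m; the jump is swept downstream

q = Q/b = 607/59.6 = 10.2 m²/s; V₁ = q/y₁ = 19.3 m/s. Fr₁ = V₁/√(g·y₁) = 8.48.
Sequent-depth ratio: y₂/y₁ = ½[√(1 + 8Fr₁²) − 1] = ½[√575.7 − 1] = 11.5.
y₂ = 11.5 × 0.528 = 6.07 m.
Tailwater y_tw = 5.16 m: y_tw < y₂, so the jump is swept downstream.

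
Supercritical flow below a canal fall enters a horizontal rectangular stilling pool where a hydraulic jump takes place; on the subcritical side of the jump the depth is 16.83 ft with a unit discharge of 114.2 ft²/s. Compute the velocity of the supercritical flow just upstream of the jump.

V₁ = 45.84 ft/s

V₂ = q/y₂ = 114.2/16.83 = 6.786 ft/s; Fr₂ = V₂/√(g·y₂) = 0.2915.
The Bélanger relation is symmetric: y₁/y₂ = ½[√(1 + 8Fr₂²) − 1] = ½[√1.6797 − 1] = 0.1480.
y₁ = 0.1480 × 16.83 = 2.491 ft.
V₁ = q/y₁ = 114.2/2.491 = 45.84 ft/s.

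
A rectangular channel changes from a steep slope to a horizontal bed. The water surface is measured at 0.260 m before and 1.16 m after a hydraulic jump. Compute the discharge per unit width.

For a rectangular channel the momentum equation gives q² = ½·g·y₁·y₂·(y₁ + y₂) = ½×9.81×0.260×1.16×1.42 = 2.10.
q = √2.10 = 1.45 m²/s.

q = 1.45 m²/s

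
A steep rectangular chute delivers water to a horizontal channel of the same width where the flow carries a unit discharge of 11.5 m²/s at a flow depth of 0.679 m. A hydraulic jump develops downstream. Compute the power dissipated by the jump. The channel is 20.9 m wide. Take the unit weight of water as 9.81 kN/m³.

V₁ = q/y₁ = 11.5/0.679 = 16.9 m/s. Fr₁ = V₁/√(g·y₁) = 16.9/√(9.81×0.679) = 6.56.
Bélanger equation: y₂/y₁ = ½[√(1 + 8Fr₁²) − 1] = ½[√345.5 − 1] = 8.79.
y₂ = 8.79 × 0.679 = 5.97 m.
Head loss: ΔE = (y₂ − y₁)³/(4y₁y₂) = (5.97 − 0.679)³/(4×0.679×5.97) = 148/16.2 = 9.14 m.
Q = q·b = 11.5 × 20.9 = 240 m³/s. P = γ·Q·ΔE = 9.81 × 240 × 9.14 = 21549 kW.

P = 21549 kW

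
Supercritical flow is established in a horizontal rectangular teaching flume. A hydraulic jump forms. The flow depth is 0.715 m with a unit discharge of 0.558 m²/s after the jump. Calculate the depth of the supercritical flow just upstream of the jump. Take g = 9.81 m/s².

V₂ = q/y₂ = 0.558/0.715 = 0.780 m/s; Fr₂ = V₂/√(g·y₂) = 0.295.
From the momentum equation (using Fr₂), y₁/y₂ = ½[√(1 + 8Fr₂²) − 1] = ½[√1.695 − 1] = 0.151.
y₁ = 0.151 × 0.715 = 0.108 m.

y₁ = 0.108 m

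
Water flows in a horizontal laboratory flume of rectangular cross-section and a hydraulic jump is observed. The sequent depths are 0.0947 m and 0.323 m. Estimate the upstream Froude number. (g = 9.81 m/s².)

Fr₁ = 2.74

For a rectangular channel the momentum equation gives q² = ½·g·y₁·y₂·(y₁ + y₂) = ½×9.81×0.0947×0.323×0.418 = 0.0627.
q = √0.0627 = 0.250 m²/s.
V₁ = q/y₁ = 2.64 m/s; Fr₁ = V₁/√(g·y₁) = 2.74.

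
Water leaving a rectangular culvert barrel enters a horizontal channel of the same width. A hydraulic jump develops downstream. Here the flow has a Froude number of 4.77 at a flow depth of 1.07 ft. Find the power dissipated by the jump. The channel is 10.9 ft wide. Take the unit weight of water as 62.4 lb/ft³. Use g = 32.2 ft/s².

Fr₁ = 4.77 (given).
By Bélanger, y₂/y₁ = ½[√(1 + 8Fr₁²) − 1] = ½[√183.0 − 1] = 6.26.
y₂ = 6.26 × 1.07 = 6.70 ft.
V₁ = Fr₁·√(g·y₁) = 4.77×√(32.2×1.07) = 28.0 ft/s; q = V₁·y₁ = 30.0 ft²/s. V₂ = q/y₂ = 30.0/6.70 = 4.47 ft/s. E₁ = y₁ + V₁²/2g = 13.2 ft; E₂ = y₂ + V₂²/2g = 7.01 ft. ΔE = E₁ − E₂ = 6.23 ft.
Q = q·b = 30.0 × 10.9 = 327 cfs. P = γ·Q·ΔE/550 = 62.4 × 327 × 6.23 / 550 = 231 hp.

P = 231 hp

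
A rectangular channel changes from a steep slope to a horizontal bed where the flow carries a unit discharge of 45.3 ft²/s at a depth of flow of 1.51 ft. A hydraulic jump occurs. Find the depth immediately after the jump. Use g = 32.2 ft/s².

y₂ = 8.46 ft

V₁ = q/y₁ = 45.3/1.51 = 30.0 ft/s. Fr₁ = V₁/√(g·y₁) = 30.0/√(32.2×1.51) = 4.30.
Bélanger equation: y₂/y₁ = ½[√(1 + 8Fr₁²) − 1] = ½[√149.1 − 1] = 5.60.
y₂ = 5.60 × 1.51 = 8.46 ft.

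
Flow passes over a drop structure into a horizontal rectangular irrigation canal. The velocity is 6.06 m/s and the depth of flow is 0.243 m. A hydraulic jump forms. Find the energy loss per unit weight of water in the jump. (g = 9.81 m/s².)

ΔE = 0.809 m

Fr₁ = V₁/√(g·y₁) = 6.06/√(9.81×0.243) = 3.92.
From the momentum equation for a rectangular channel, y₂/y₁ = ½[√(1 + 8Fr₁²) − 1] = ½[√124.2 − 1] = 5.07.
y₂ = 5.07 × 0.243 = 1.23 m.
q = V₁·y₁ = 6.06 × 0.243 = 1.47 m²/s. V₂ = q/y₂ = 1.47/1.23 = 1.19 m/s. E₁ = y₁ + V₁²/2g = 2.11 m; E₂ = y₂ + V₂²/2g = 1.31 m. ΔE = E₁ − E₂ = 0.809 m.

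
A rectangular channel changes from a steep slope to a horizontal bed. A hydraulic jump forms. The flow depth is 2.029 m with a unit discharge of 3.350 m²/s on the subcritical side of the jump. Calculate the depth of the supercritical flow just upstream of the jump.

y₁ = 0.4541 m

V₂ = q/y₂ = 3.350/2.029 = 1.651 m/s; Fr₂ = V₂/√(g·y₂) = 0.3701.
Applying the sequent-depth relation in reverse, y₁/y₂ = ½[√(1 + 8Fr₂²) − 1] = ½[√2.0956 − 1] = 0.2238.
y₁ = 0.2238 × 2.029 = 0.4541 m.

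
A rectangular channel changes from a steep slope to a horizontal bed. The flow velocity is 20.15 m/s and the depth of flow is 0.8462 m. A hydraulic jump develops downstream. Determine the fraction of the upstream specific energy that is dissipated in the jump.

Fr₁ = V₁/√(g·y₁) = 20.15/√(9.81×0.8462) = 6.994.
Sequent-depth ratio: y₂/y₁ = ½[√(1 + 8Fr₁²) − 1] = ½[√392.29 − 1] = 9.403.
y₂ = 9.403 × 0.8462 = 7.957 m.
E₁ = y₁ + V₁²/2g = 21.54 m. ΔE = (y₂ − y₁)³/(4y₁y₂) = 13.35 m. ΔE/E₁ = 13.35/21.54 = 0.620.

ΔE/E₁ = 0.620 (62.0%)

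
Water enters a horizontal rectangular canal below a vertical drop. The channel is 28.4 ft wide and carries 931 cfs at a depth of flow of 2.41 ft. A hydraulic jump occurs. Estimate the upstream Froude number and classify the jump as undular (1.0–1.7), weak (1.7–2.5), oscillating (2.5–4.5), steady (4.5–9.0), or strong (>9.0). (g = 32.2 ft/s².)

Fr₁ = 1.54; undular jump

q = Q/b = 931/28.4 = 32.8 ft²/s; V₁ = q/y₁ = 13.6 ft/s. Fr₁ = V₁/√(g·y₁) = 1.54.
Fr₁ = 1.54 lies in the undular range.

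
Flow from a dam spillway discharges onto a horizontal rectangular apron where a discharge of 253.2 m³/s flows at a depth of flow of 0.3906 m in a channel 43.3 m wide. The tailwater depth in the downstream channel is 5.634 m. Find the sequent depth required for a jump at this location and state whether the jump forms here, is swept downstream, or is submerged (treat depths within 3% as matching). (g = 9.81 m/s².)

y₂ = 4.034 m; the jump is submerged

q = Q/b = 253.2/43.3 = 5.848 m²/s; V₁ = q/y₁ = 14.97 m/s. Fr₁ = V₁/√(g·y₁) = 7.648.
Sequent-depth ratio: y₂/y₁ = ½[√(1 + 8Fr₁²) − 1] = ½[√468.92 − 1] = 10.33.
y₂ = 10.33 × 0.3906 = 4.034 m.
Tailwater y_tw = 5.634 m: y_tw > y₂, so the jump is submerged.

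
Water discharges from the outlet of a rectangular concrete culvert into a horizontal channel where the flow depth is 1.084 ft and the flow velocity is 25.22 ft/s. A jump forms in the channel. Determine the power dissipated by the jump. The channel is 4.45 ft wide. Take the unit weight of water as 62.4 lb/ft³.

Fr₁ = V₁/√(g·y₁) = 25.22/√(32.2×1.084) = 4.269.
Conjugate-depth relation: y₂/y₁ = ½[√(1 + 8Fr₁²) − 1] = ½[√146.78 − 1] = 5.558.
y₂ = 5.558 × 1.084 = 6.024 ft.
Head loss: ΔE = (y₂ − y₁)³/(4y₁y₂) = (6.024 − 1.084)³/(4×1.084×6.024) = 120.6/26.12 = 4.616 ft.
q = V₁·y₁ = 25.22 × 1.084 = 27.34 ft²/s. Q = q·b = 27.34 × 4.45 = 121.7 cfs. P = γ·Q·ΔE/550 = 62.4 × 121.7 × 4.616 / 550 = 63.72 hp.

P = 63.72 hp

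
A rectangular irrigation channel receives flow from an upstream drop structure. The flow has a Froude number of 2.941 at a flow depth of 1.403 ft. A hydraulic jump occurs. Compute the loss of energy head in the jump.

Fr₁ = 2.941 (given).
From the momentum equation for a rectangular channel, y₂/y₁ = ½[√(1 + 8Fr₁²) − 1] = ½[√70.196 − 1] = 3.689.
y₂ = 3.689 × 1.403 = 5.176 ft.
Head loss: ΔE = (y₂ − y₁)³/(4y₁y₂) = (5.176 − 1.403)³/(4×1.403×5.176) = 53.71/29.05 = 1.849 ft.

ΔE = 1.849 ft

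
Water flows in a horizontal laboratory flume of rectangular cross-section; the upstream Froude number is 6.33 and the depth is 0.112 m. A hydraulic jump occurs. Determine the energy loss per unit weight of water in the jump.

Fr₁ = 6.33 (given).
Sequent-depth ratio: y₂/y₁ = ½[√(1 + 8Fr₁²) − 1] = ½[√321.6 − 1] = 8.47.
y₂ = 8.47 × 0.112 = 0.948 m.
V₁ = Fr₁·√(g·y₁) = 6.33×√(9.81×0.112) = 6.64 m/s; q = V₁·y₁ = 0.743 m²/s. V₂ = q/y₂ = 0.743/0.948 = 0.784 m/s. E₁ = y₁ + V₁²/2g = 2.36 m; E₂ = y₂ + V₂²/2g = 0.979 m. ΔE = E₁ − E₂ = 1.38 m.

ΔE = 1.38 m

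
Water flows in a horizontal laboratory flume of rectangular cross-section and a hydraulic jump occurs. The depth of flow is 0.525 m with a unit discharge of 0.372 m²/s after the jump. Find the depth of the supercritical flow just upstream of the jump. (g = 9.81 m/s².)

V₂ = q/y₂ = 0.372/0.525 = 0.709 m/s; Fr₂ = V₂/√(g·y₂) = 0.312.
The Bélanger relation is symmetric: y₁/y₂ = ½[√(1 + 8Fr₂²) − 1] = ½[√1.780 − 1] = 0.167.
y₁ = 0.167 × 0.525 = 0.0877 m.

y₁ = 0.0877 m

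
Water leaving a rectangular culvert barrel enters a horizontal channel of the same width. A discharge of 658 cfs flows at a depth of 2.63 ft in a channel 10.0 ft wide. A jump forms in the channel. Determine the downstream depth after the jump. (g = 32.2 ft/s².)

q = Q/b = 658/10.0 = 65.8 ft²/s; V₁ = q/y₁ = 25.0 ft/s. Fr₁ = V₁/√(g·y₁) = 2.72.
By Bélanger, y₂/y₁ = ½[√(1 + 8Fr₁²) − 1] = ½[√60.13 − 1] = 3.38.
y₂ = 3.38 × 2.63 = 8.88 ft.

y₂ = 8.88 ft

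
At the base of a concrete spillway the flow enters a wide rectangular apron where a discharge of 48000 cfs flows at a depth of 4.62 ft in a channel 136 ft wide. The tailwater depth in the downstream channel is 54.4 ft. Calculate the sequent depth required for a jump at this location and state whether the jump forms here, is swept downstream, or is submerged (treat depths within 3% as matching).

q = Q/b = 48000/136 = 353 ft²/s; V₁ = q/y₁ = 76.4 ft/s. Fr₁ = V₁/√(g·y₁) = 6.26.
By Bélanger, y₂/y₁ = ½[√(1 + 8Fr₁²) − 1] = ½[√314.8 − 1] = 8.37.
y₂ = 8.37 × 4.62 = 38.7 ft.
Tailwater y_tw = 54.4 ft: y_tw > y₂, so the jump is submerged.

y₂ = 38.7 ft; the jump is submerged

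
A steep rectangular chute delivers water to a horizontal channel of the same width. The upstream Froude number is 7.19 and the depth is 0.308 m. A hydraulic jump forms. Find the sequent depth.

y₂ = 2.98 m

Fr₁ = 7.19 (given).
Bélanger equation: y₂/y₁ = ½[√(1 + 8Fr₁²) − 1] = ½[√414.6 − 1] = 9.68.
y₂ = 9.68 × 0.308 = 2.98 m.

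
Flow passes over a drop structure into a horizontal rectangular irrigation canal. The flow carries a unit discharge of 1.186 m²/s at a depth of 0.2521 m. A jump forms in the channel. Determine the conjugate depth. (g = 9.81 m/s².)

y₂ = 0.9479 m

V₁ = q/y₁ = 1.186/0.2521 = 4.704 m/s. Fr₁ = V₁/√(g·y₁) = 4.704/√(9.81×0.2521) = 2.992.
By Bélanger, y₂/y₁ = ½[√(1 + 8Fr₁²) − 1] = ½[√72.593 − 1] = 3.760.
y₂ = 3.760 × 0.2521 = 0.9479 m.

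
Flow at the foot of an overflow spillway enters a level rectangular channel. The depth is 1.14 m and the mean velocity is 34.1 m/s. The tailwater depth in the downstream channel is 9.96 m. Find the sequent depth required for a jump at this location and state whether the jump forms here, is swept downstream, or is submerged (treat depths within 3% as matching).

Fr₁ = V₁/√(g·y₁) = 34.1/√(9.81×1.14) = 10.2.
Sequent-depth ratio: y₂/y₁ = ½[√(1 + 8Fr₁²) − 1] = ½[√832.8 − 1] = 13.9.
y₂ = 13.9 × 1.14 = 15.9 m.
Tailwater y_tw = 9.96 m: y_tw < y₂, so the jump is swept downstream.

y₂ = 15.9 m; the jump is swept downstream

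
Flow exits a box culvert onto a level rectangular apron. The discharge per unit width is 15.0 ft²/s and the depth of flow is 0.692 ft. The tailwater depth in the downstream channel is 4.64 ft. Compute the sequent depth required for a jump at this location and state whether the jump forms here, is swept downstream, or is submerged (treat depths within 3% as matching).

V₁ = q/y₁ = 15.0/0.692 = 21.7 ft/s. Fr₁ = V₁/√(g·y₁) = 21.7/√(32.2×0.692) = 4.59.
Sequent-depth ratio: y₂/y₁ = ½[√(1 + 8Fr₁²) − 1] = ½[√169.7 − 1] = 6.01.
y₂ = 6.01 × 0.692 = 4.16 ft.
Tailwater y_tw = 4.64 ft: y_tw > y₂, so the jump is submerged.

y₂ = 4.16 ft; the jump is submerged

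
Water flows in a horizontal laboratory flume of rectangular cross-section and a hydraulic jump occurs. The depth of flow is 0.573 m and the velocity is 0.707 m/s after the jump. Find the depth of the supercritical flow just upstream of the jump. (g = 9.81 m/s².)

y₁ = 0.0883 m

Fr₂ = V₂/√(g·y₂) = 0.707/√(9.81×0.573) = 0.298.
Applying the sequent-depth relation in reverse, y₁/y₂ = ½[√(1 + 8Fr₂²) − 1] = ½[√1.711 − 1] = 0.154.
y₁ = 0.154 × 0.573 = 0.0883 m.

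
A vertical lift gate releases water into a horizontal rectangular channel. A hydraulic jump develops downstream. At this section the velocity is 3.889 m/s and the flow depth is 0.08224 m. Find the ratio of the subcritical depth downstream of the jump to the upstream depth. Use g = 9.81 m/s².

y₂/y₁ = 5.644

Fr₁ = V₁/√(g·y₁) = 3.889/√(9.81×0.08224) = 4.330.
From the momentum equation for a rectangular channel, y₂/y₁ = ½[√(1 + 8Fr₁²) − 1] = ½[√150.97 − 1] = 5.644.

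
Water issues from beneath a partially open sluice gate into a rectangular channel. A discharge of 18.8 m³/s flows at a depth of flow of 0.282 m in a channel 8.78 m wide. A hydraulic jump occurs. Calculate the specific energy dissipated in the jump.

q = Q/b = 18.8/8.78 = 2.14 m²/s; V₁ = q/y₁ = 7.59 m/s. Fr₁ = V₁/√(g·y₁) = 4.57.
Conjugate-depth relation: y₂/y₁ = ½[√(1 + 8Fr₁²) − 1] = ½[√167.7 − 1] = 5.98.
y₂ = 5.98 × 0.282 = 1.69 m.
V₂ = q/y₂ = 2.14/1.69 = 1.27 m/s. E₁ = y₁ + V₁²/2g = 3.22 m; E₂ = y₂ + V₂²/2g = 1.77 m. ΔE = E₁ − E₂ = 1.45 m.

ΔE = 1.45 m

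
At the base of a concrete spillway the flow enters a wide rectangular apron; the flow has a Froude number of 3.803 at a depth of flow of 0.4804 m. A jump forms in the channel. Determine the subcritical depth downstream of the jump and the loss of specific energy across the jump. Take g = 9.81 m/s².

Fr₁ = 3.803 (given).
Bélanger equation: y₂/y₁ = ½[√(1 + 8Fr₁²) − 1] = ½[√116.70 − 1] = 4.901.
y₂ = 4.901 × 0.4804 = 2.355 m.
Head loss: ΔE = (y₂ − y₁)³/(4y₁y₂) = (2.355 − 0.4804)³/(4×0.4804×2.355) = 6.584/4.525 = 1.455 m.

y₂ = 2.355 m; ΔE = 1.455 m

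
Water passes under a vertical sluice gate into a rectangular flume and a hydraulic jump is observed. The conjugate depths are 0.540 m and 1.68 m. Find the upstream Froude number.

Fr₁ = 2.53

For a rectangular channel the momentum equation gives q² = ½·g·y₁·y₂·(y₁ + y₂) = ½×9.81×0.540×1.68×2.22 = 9.88.
q = √9.88 = 3.14 m²/s.
V₁ = q/y₁ = 5.82 m/s; Fr₁ = V₁/√(g·y₁) = 2.53.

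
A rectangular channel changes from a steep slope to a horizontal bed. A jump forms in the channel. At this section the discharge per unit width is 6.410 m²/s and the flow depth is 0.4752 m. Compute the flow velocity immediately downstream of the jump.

V₂ = 1.616 m/s

V₁ = q/y₁ = 6.410/0.4752 = 13.49 m/s. Fr₁ = V₁/√(g·y₁) = 13.49/√(9.81×0.4752) = 6.248.
Conjugate-depth relation: y₂/y₁ = ½[√(1 + 8Fr₁²) − 1] = ½[√313.25 − 1] = 8.349.
y₂ = 8.349 × 0.4752 = 3.968 m.
V₂ = q/y₂ = 6.410/3.968 = 1.616 m/s.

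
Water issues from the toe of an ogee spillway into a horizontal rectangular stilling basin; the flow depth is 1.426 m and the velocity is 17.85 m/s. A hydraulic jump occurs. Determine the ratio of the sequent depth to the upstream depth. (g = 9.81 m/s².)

y₂/y₁ = 6.268

Fr₁ = V₁/√(g·y₁) = 17.85/√(9.81×1.426) = 4.772.
Conjugate-depth relation: y₂/y₁ = ½[√(1 + 8Fr₁²) − 1] = ½[√183.21 − 1] = 6.268.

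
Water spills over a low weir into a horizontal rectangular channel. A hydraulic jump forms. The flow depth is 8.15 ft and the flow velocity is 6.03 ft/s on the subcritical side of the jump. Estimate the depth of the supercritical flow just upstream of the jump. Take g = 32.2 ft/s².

Fr₂ = V₂/√(g·y₂) = 6.03/√(32.2×8.15) = 0.372.
Since the conjugate-depth ratio holds either way, y₁/y₂ = ½[√(1 + 8Fr₂²) − 1] = ½[√2.108 − 1] = 0.226.
y₁ = 0.226 × 8.15 = 1.84 ft.

y₁ = 1.84 ft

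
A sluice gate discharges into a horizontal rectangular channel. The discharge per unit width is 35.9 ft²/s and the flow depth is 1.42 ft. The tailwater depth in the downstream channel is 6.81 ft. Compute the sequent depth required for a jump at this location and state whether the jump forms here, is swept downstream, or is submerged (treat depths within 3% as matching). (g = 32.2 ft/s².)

V₁ = q/y₁ = 35.9/1.42 = 25.3 ft/s. Fr₁ = V₁/√(g·y₁) = 25.3/√(32.2×1.42) = 3.74.
Bélanger equation: y₂/y₁ = ½[√(1 + 8Fr₁²) − 1] = ½[√112.8 − 1] = 4.81.
y₂ = 4.81 × 1.42 = 6.83 ft.
Tailwater y_tw = 6.81 ft: y_tw ≈ y₂, so the jump forms here.

y₂ = 6.83 ft; the jump forms here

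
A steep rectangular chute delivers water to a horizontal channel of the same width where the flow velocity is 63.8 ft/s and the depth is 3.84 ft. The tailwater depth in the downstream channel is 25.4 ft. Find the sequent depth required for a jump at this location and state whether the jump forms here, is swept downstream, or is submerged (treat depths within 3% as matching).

Fr₁ = V₁/√(g·y₁) = 63.8/√(32.2×3.84) = 5.74.
Conjugate-depth relation: y₂/y₁ = ½[√(1 + 8Fr₁²) − 1] = ½[√264.4 − 1] = 7.63.
y₂ = 7.63 × 3.84 = 29.3 ft.
Tailwater y_tw = 25.4 ft: y_tw < y₂, so the jump is swept downstream.

y₂ = 29.3 ft; the jump is swept downstream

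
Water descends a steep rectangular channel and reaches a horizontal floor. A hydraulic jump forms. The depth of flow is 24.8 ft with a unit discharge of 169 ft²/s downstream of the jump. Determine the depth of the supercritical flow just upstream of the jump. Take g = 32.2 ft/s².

V₂ = q/y₂ = 169/24.8 = 6.81 ft/s; Fr₂ = V₂/√(g·y₂) = 0.241.
The Bélanger relation is symmetric: y₁/y₂ = ½[√(1 + 8Fr₂²) − 1] = ½[√1.465 − 1] = 0.105.
y₁ = 0.105 × 24.8 = 2.61 ft.

y₁ = 2.61 ft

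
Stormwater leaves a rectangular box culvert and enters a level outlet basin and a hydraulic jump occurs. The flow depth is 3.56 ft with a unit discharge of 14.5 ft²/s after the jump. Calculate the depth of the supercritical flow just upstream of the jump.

V₂ = q/y₂ = 14.5/3.56 = 4.07 ft/s; Fr₂ = V₂/√(g·y₂) = 0.380.
Since the conjugate-depth ratio holds either way, y₁/y₂ = ½[√(1 + 8Fr₂²) − 1] = ½[√2.158 − 1] = 0.234.
y₁ = 0.234 × 3.56 = 0.835 ft.

y₁ = 0.835 ft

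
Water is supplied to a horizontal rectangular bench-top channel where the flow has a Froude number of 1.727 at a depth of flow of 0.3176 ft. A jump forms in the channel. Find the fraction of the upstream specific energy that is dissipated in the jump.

Fr₁ = 1.727 (given).
By Bélanger, y₂/y₁ = ½[√(1 + 8Fr₁²) − 1] = ½[√24.860 − 1] = 1.993.
y₂ = 1.993 × 0.3176 = 0.6330 ft.
E₁ = y₁(1 + Fr₁²/2) = 0.3176×(1 + 1.727²/2) = 0.7912 ft. ΔE = (y₂ − y₁)³/(4y₁y₂) = 0.03901 ft. ΔE/E₁ = 0.03901/0.7912 = 0.0493.

ΔE/E₁ = 0.0493 (4.93%)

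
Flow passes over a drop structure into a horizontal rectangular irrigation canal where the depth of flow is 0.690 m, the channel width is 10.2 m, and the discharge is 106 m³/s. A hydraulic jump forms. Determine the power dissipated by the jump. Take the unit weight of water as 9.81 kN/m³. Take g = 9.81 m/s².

P = 7011 kW

q = Q/b = 106/10.2 = 10.4 m²/s; V₁ = q/y₁ = 15.1 m/s. Fr₁ = V₁/√(g·y₁) = 5.79.
Conjugate-depth relation: y₂/y₁ = ½[√(1 + 8Fr₁²) − 1] = ½[√269.1 − 1] = 7.70.
y₂ = 7.70 × 0.690 = 5.31 m.
V₂ = q/y₂ = 10.4/5.31 = 1.96 m/s. E₁ = y₁ + V₁²/2g = 12.3 m; E₂ = y₂ + V₂²/2g = 5.51 m. ΔE = E₁ − E₂ = 6.74 m.
P = γ·Q·ΔE = 9.81 × 106 × 6.74 = 7011 kW.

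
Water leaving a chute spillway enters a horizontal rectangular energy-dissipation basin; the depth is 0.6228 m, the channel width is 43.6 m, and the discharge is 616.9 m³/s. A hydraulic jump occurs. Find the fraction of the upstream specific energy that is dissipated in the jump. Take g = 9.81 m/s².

ΔE/E₁ = 0.704 (70.4%)

q = Q/b = 616.9/43.6 = 14.15 m²/s; V₁ = q/y₁ = 22.72 m/s. Fr₁ = V₁/√(g·y₁) = 9.191.
Bélanger equation: y₂/y₁ = ½[√(1 + 8Fr₁²) − 1] = ½[√676.82 − 1] = 12.51.
y₂ = 12.51 × 0.6228 = 7.790 m.
E₁ = y₁ + V₁²/2g = 26.93 m. ΔE = (y₂ − y₁)³/(4y₁y₂) = 18.97 m. ΔE/E₁ = 18.97/26.93 = 0.704.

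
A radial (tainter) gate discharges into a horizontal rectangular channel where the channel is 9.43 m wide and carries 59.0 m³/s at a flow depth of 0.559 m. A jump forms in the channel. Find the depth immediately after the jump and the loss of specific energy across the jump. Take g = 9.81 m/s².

y₂ = 3.51 m; ΔE = 3.27 m

q = Q/b = 59.0/9.43 = 6.26 m²/s; V₁ = q/y₁ = 11.2 m/s. Fr₁ = V₁/√(g·y₁) = 4.78.
Sequent-depth ratio: y₂/y₁ = ½[√(1 + 8Fr₁²) − 1] = ½[√183.8 − 1] = 6.28.
y₂ = 6.28 × 0.559 = 3.51 m.
Head loss: ΔE = (y₂ − y₁)³/(4y₁y₂) = (3.51 − 0.559)³/(4×0.559×3.51) = 25.7/7.85 = 3.27 m.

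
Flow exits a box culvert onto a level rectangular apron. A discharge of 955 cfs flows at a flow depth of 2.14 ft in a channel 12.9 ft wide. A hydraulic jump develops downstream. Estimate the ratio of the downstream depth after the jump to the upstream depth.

y₂/y₁ = 5.41

q = Q/b = 955/12.9 = 74.0 ft²/s; V₁ = q/y₁ = 34.6 ft/s. Fr₁ = V₁/√(g·y₁) = 4.17.
From the momentum equation for a rectangular channel, y₂/y₁ = ½[√(1 + 8Fr₁²) − 1] = ½[√139.9 − 1] = 5.41.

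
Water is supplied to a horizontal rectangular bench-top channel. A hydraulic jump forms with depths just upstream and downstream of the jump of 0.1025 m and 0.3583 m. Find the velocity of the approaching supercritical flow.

V₁ = 2.811 m/s

For a rectangular channel the momentum equation gives q² = ½·g·y₁·y₂·(y₁ + y₂) = ½×9.81×0.1025×0.3583×0.4608 = 0.08301.
q = √0.08301 = 0.2881 m²/s.
V₁ = q/y₁ = 0.2881/0.1025 = 2.811 m/s.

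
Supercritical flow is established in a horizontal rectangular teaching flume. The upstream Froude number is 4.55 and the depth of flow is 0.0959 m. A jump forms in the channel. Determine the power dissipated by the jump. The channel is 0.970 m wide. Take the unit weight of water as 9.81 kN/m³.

Fr₁ = 4.55 (given).
By Bélanger, y₂/y₁ = ½[√(1 + 8Fr₁²) − 1] = ½[√166.6 − 1] = 5.95.
y₂ = 5.95 × 0.0959 = 0.571 m.
Head loss: ΔE = (y₂ − y₁)³/(4y₁y₂) = (0.571 − 0.0959)³/(4×0.0959×0.571) = 0.107/0.219 = 0.490 m.
V₁ = Fr₁·√(g·y₁) = 4.55×√(9.81×0.0959) = 4.41 m/s; q = V₁·y₁ = 0.423 m²/s. Q = q·b = 0.423 × 0.970 = 0.411 m³/s. P = γ·Q·ΔE = 9.81 × 0.411 × 0.490 = 1.97 kW.

P = 1.97 kW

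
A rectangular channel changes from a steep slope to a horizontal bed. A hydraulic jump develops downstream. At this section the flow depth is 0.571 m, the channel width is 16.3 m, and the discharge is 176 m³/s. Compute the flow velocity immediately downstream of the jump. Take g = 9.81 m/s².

V₂ = 1.75 m/s

q = Q/b = 176/16.3 = 10.8 m²/s; V₁ = q/y₁ = 18.9 m/s. Fr₁ = V₁/√(g·y₁) = 7.99.
Bélanger equation: y₂/y₁ = ½[√(1 + 8Fr₁²) − 1] = ½[√511.7 − 1] = 10.8.
y₂ = 10.8 × 0.571 = 6.17 m.
V₂ = q/y₂ = 10.8/6.17 = 1.75 m/s.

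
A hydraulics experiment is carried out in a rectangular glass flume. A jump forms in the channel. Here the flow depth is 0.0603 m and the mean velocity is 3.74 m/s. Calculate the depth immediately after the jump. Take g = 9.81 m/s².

Fr₁ = V₁/√(g·y₁) = 3.74/√(9.81×0.0603) = 4.86.
From the momentum equation for a rectangular channel, y₂/y₁ = ½[√(1 + 8Fr₁²) − 1] = ½[√190.2 − 1] = 6.40.
y₂ = 6.40 × 0.0603 = 0.386 m.

y₂ = 0.386 m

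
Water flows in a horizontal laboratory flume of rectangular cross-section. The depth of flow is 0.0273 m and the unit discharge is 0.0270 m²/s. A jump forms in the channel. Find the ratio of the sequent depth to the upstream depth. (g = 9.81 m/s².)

V₁ = q/y₁ = 0.0270/0.0273 = 0.989 m/s. Fr₁ = V₁/√(g·y₁) = 0.989/√(9.81×0.0273) = 1.91.
Bélanger equation: y₂/y₁ = ½[√(1 + 8Fr₁²) − 1] = ½[√30.22 − 1] = 2.25.

y₂/y₁ = 2.25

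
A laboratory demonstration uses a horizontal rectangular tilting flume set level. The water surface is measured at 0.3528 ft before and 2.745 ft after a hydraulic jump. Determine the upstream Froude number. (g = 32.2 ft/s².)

Fr₁ = 5.845

For a rectangular channel the momentum equation gives q² = ½·g·y₁·y₂·(y₁ + y₂) = ½×32.2×0.3528×2.745×3.098 = 48.30.
q = √48.30 = 6.950 ft²/s.
V₁ = q/y₁ = 19.70 ft/s; Fr₁ = V₁/√(g·y₁) = 5.845.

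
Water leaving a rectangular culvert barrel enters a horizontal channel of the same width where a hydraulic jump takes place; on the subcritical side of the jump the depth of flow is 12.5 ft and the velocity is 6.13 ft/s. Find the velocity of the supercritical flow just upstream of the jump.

V₁ = 38.1 ft/s

Fr₂ = V₂/√(g·y₂) = 6.13/√(32.2×12.5) = 0.306.
The Bélanger relation is symmetric: y₁/y₂ = ½[√(1 + 8Fr₂²) − 1] = ½[√1.747 − 1] = 0.161.
y₁ = 0.161 × 12.5 = 2.01 ft.
V₁ = q/y₁ = 76.6/2.01 = 38.1 ft/s.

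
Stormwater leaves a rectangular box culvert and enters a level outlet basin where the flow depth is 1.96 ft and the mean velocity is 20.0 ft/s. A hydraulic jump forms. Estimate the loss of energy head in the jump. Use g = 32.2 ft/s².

ΔE = 1.46 ft

Fr₁ = V₁/√(g·y₁) = 20.0/√(32.2×1.96) = 2.52.
From the momentum equation for a rectangular channel, y₂/y₁ = ½[√(1 + 8Fr₁²) − 1] = ½[√51.70 − 1] = 3.10.
y₂ = 3.10 × 1.96 = 6.07 ft.
Head loss: ΔE = (y₂ − y₁)³/(4y₁y₂) = (6.07 − 1.96)³/(4×1.96×6.07) = 69.3/47.6 = 1.46 ft.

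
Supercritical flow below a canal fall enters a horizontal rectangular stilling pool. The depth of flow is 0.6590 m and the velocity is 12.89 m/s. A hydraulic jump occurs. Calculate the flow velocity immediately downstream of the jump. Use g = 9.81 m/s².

Fr₁ = V₁/√(g·y₁) = 12.89/√(9.81×0.6590) = 5.070.
From the momentum equation for a rectangular channel, y₂/y₁ = ½[√(1 + 8Fr₁²) − 1] = ½[√206.61 − 1] = 6.687.
y₂ = 6.687 × 0.6590 = 4.407 m.
q = V₁·y₁ = 12.89 × 0.6590 = 8.495 m²/s.
V₂ = q/y₂ = 8.495/4.407 = 1.928 m/s.

V₂ = 1.928 m/s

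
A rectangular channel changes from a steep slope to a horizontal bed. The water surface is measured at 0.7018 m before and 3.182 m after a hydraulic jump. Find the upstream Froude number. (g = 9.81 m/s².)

For a rectangular channel the momentum equation gives q² = ½·g·y₁·y₂·(y₁ + y₂) = ½×9.81×0.7018×3.182×3.884 = 42.54.
q = √42.54 = 6.522 m²/s.
V₁ = q/y₁ = 9.294 m/s; Fr₁ = V₁/√(g·y₁) = 3.542.

Fr₁ = 3.542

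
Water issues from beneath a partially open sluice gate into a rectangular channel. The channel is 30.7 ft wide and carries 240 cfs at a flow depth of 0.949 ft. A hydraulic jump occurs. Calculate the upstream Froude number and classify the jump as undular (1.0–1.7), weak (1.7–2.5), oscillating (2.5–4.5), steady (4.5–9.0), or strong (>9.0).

q = Q/b = 240/30.7 = 7.82 ft²/s; V₁ = q/y₁ = 8.24 ft/s. Fr₁ = V₁/√(g·y₁) = 1.49.
Fr₁ = 1.49 lies in the undular range.

Fr₁ = 1.49; undular jump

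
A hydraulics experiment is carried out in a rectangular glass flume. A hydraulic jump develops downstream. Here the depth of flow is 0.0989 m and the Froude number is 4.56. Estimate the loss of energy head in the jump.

Fr₁ = 4.56 (given).
Bélanger equation: y₂/y₁ = ½[√(1 + 8Fr₁²) − 1] = ½[√167.3 − 1] = 5.97.
y₂ = 5.97 × 0.0989 = 0.590 m.
Head loss: ΔE = (y₂ − y₁)³/(4y₁y₂) = (0.590 − 0.0989)³/(4×0.0989×0.590) = 0.119/0.234 = 0.508 m.

ΔE = 0.508 m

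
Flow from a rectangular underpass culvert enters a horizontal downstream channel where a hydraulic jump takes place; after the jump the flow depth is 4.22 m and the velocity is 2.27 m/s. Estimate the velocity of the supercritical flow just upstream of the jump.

Fr₂ = V₂/√(g·y₂) = 2.27/√(9.81×4.22) = 0.353.
From the momentum equation (using Fr₂), y₁/y₂ = ½[√(1 + 8Fr₂²) − 1] = ½[√1.996 − 1] = 0.206.
y₁ = 0.206 × 4.22 = 0.871 m.
V₁ = q/y₁ = 9.58/0.871 = 11.0 m/s.

V₁ = 11.0 m/s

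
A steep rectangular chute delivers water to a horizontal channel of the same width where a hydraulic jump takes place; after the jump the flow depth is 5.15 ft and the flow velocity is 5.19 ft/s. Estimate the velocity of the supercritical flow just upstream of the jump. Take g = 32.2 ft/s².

Fr₂ = V₂/√(g·y₂) = 5.19/√(32.2×5.15) = 0.403.
Since the conjugate-depth ratio holds either way, y₁/y₂ = ½[√(1 + 8Fr₂²) − 1] = ½[√2.299 − 1] = 0.258.
y₁ = 0.258 × 5.15 = 1.33 ft.
V₁ = q/y₁ = 26.7/1.33 = 20.1 ft/s.

V₁ = 20.1 ft/s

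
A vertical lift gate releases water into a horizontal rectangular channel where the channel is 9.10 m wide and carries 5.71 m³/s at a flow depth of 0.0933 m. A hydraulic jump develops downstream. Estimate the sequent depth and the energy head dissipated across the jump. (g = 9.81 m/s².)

y₂ = 0.882 m; ΔE = 1.49 m

q = Q/b = 5.71/9.10 = 0.627 m²/s; V₁ = q/y₁ = 6.73 m/s. Fr₁ = V₁/√(g·y₁) = 7.03.
Conjugate-depth relation: y₂/y₁ = ½[√(1 + 8Fr₁²) − 1] = ½[√396.3 − 1] = 9.45.
y₂ = 9.45 × 0.0933 = 0.882 m.
V₂ = q/y₂ = 0.627/0.882 = 0.711 m/s. E₁ = y₁ + V₁²/2g = 2.40 m; E₂ = y₂ + V₂²/2g = 0.908 m. ΔE = E₁ − E₂ = 1.49 m.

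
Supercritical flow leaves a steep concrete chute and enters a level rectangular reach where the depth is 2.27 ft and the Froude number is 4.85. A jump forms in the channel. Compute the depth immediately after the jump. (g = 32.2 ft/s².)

y₂ = 14.5 ft

Fr₁ = 4.85 (given).
Sequent-depth ratio: y₂/y₁ = ½[√(1 + 8Fr₁²) − 1] = ½[√189.2 − 1] = 6.38.
y₂ = 6.38 × 2.27 = 14.5 ft.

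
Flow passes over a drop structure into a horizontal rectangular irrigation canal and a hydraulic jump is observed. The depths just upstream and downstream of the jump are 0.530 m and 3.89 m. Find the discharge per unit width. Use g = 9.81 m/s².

For a rectangular channel the momentum equation gives q² = ½·g·y₁·y₂·(y₁ + y₂) = ½×9.81×0.530×3.89×4.42 = 44.7.
q = √44.7 = 6.69 m²/s.

q = 6.69 m²/s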